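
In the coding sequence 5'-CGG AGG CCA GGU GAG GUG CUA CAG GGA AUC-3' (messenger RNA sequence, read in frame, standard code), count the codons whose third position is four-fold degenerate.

Codon 1 CGG (Arg): third position 4-fold.
Codon 2 AGG (Arg): third position 2-fold.
Codon 3 CCA (Pro): third position 4-fold.
Codon 4 GGU (Gly): third position 4-fold.
Codon 5 GAG (Glu): third position 2-fold.
Codon 6 GUG (Val): third position 4-fold.
Codon 7 CUA (Leu): third position 4-fold.
Codon 8 CAG (Gln): third position 2-fold.
Codon 9 GGA (Gly): third position 4-fold.
Codon 10 AUC (Ile): third position 3-fold.
Four-fold degenerate third positions: 6.

6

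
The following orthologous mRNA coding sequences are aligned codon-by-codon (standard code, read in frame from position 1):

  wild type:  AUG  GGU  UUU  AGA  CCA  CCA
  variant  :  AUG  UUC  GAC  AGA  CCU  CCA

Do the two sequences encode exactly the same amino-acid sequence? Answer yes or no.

Codon 1: AUG Met / AUG Met — identical.
Codon 2: GGU Gly / UUC Phe — nonsynonymous.
Codon 3: UUU Phe / GAC Asp — nonsynonymous.
Codon 4: AGA Arg / AGA Arg — identical.
Codon 5: CCA Pro / CCU Pro — synonymous.
Codon 6: CCA Pro / CCA Pro — identical.
Nonsynonymous differences: 2 → different protein.

no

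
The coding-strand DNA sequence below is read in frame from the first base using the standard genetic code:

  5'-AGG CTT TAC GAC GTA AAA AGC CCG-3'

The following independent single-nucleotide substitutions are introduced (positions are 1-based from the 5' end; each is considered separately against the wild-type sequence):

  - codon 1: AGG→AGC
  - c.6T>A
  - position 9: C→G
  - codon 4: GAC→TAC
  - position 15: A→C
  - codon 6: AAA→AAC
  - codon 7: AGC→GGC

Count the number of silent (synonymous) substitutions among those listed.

2

Codon 1: AGG (Arg) → AGC (Ser) — missense.
Codon 2: CTT (Leu) → CTA (Leu) — synonymous.
Codon 3: TAC (Tyr) → TAG (Stop) — nonsense.
Codon 4: GAC (Asp) → TAC (Tyr) — missense.
Codon 5: GTA (Val) → GTC (Val) — synonymous.
Codon 6: AAA (Lys) → AAC (Asn) — missense.
Codon 7: AGC (Ser) → GGC (Gly) — missense.
Synonymous: 2 of 7.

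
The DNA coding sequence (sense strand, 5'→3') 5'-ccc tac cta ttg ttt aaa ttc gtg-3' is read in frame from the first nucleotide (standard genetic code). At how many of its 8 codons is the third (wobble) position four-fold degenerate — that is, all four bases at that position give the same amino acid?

Codon 1 CCC (Pro): third position 4-fold.
Codon 2 TAC (Tyr): third position 2-fold.
Codon 3 CTA (Leu): third position 4-fold.
Codon 4 TTG (Leu): third position 2-fold.
Codon 5 TTT (Phe): third position 2-fold.
Codon 6 AAA (Lys): third position 2-fold.
Codon 7 TTC (Phe): third position 2-fold.
Codon 8 GTG (Val): third position 4-fold.
Four-fold degenerate third positions: 3.

3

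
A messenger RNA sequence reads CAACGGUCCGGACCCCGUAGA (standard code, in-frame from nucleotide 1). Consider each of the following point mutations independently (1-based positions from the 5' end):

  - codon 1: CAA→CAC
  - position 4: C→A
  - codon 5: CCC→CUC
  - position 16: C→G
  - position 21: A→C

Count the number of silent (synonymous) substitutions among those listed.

Codon 1: CAA (Gln) → CAC (His) — missense.
Codon 2: CGG (Arg) → AGG (Arg) — synonymous.
Codon 5: CCC (Pro) → CUC (Leu) — missense.
Codon 6: CGU (Arg) → GGU (Gly) — missense.
Codon 7: AGA (Arg) → AGC (Ser) — missense.
Synonymous: 1 of 5.

1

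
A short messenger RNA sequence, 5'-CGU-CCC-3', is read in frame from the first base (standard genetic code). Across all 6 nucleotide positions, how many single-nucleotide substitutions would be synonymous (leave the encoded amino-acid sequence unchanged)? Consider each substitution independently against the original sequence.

Codon 1 (CGU, Arg): 3 synonymous substitutions.
Codon 2 (CCC, Pro): 3 synonymous substitutions.
Total: 3 + 3 = 6.

6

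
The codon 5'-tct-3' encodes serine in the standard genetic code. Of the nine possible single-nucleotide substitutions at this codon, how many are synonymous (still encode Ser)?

Position 1: none → 0 synonymous.
Position 2: none → 0 synonymous.
Position 3: TCC, TCA, TCG → 3 synonymous.
Total: 0 + 0 + 3 = 3.

3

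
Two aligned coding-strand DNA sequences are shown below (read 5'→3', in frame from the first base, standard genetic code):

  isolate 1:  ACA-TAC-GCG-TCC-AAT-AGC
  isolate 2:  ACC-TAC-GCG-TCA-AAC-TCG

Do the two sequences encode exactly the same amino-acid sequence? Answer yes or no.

yes

Codon 1: ACA Thr / ACC Thr — synonymous.
Codon 2: TAC Tyr / TAC Tyr — identical.
Codon 3: GCG Ala / GCG Ala — identical.
Codon 4: TCC Ser / TCA Ser — synonymous.
Codon 5: AAT Asn / AAC Asn — synonymous.
Codon 6: AGC Ser / TCG Ser — synonymous.
Nonsynonymous differences: 0 → same protein.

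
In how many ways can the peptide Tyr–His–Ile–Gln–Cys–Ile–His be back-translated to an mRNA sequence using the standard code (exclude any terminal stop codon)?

Tyr: 2 codons.
His: 2 codons.
Ile: 3 codons.
Gln: 2 codons.
Cys: 2 codons.
Ile: 3 codons.
His: 2 codons.
2 × 2 × 3 × 2 × 2 × 3 × 2 = 288.

288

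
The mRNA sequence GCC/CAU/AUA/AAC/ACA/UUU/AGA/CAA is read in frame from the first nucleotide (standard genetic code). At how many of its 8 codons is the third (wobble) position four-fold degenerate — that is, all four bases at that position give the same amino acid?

2

Codon 1 GCC (Ala): third position 4-fold.
Codon 2 CAU (His): third position 2-fold.
Codon 3 AUA (Ile): third position 3-fold.
Codon 4 AAC (Asn): third position 2-fold.
Codon 5 ACA (Thr): third position 4-fold.
Codon 6 UUU (Phe): third position 2-fold.
Codon 7 AGA (Arg): third position 2-fold.
Codon 8 CAA (Gln): third position 2-fold.
Four-fold degenerate third positions: 2.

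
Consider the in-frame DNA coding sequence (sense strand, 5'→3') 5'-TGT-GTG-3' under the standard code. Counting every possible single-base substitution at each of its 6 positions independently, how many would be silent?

Codon 1 (TGT, Cys): 1 synonymous substitution.
Codon 2 (GTG, Val): 3 synonymous substitutions.
Total: 1 + 3 = 4.

4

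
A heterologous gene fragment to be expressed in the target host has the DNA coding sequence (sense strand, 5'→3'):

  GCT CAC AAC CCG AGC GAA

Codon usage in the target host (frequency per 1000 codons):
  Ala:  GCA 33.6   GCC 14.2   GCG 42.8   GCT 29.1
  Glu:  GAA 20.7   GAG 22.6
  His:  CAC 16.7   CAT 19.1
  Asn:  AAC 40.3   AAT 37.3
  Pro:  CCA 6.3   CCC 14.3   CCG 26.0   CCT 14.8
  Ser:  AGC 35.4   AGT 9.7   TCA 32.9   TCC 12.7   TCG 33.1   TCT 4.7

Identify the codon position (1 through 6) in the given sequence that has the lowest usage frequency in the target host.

Codon 1 GCT (Ala): 29.1 per 1000.
Codon 2 CAC (His): 16.7 per 1000.
Codon 3 AAC (Asn): 40.3 per 1000.
Codon 4 CCG (Pro): 26.0 per 1000.
Codon 5 AGC (Ser): 35.4 per 1000.
Codon 6 GAA (Glu): 20.7 per 1000.
Lowest frequency is 16.7 at codon 2.

2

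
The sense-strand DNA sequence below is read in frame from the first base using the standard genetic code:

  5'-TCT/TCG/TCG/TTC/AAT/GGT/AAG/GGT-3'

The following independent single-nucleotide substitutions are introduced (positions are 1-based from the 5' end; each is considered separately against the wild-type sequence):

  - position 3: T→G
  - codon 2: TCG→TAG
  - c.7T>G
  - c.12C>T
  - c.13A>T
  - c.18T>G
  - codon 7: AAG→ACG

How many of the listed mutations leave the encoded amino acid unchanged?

3

Codon 1: TCT (Ser) → TCG (Ser) — synonymous.
Codon 2: TCG (Ser) → TAG (Stop) — nonsense.
Codon 3: TCG (Ser) → GCG (Ala) — missense.
Codon 4: TTC (Phe) → TTT (Phe) — synonymous.
Codon 5: AAT (Asn) → TAT (Tyr) — missense.
Codon 6: GGT (Gly) → GGG (Gly) — synonymous.
Codon 7: AAG (Lys) → ACG (Thr) — missense.
Synonymous: 3 of 7.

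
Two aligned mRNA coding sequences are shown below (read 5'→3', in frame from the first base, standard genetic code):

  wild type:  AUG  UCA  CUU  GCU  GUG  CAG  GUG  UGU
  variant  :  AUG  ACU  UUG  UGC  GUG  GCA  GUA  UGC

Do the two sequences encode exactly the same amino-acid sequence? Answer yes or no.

Codon 1: AUG Met / AUG Met — identical.
Codon 2: UCA Ser / ACU Thr — nonsynonymous.
Codon 3: CUU Leu / UUG Leu — synonymous.
Codon 4: GCU Ala / UGC Cys — nonsynonymous.
Codon 5: GUG Val / GUG Val — identical.
Codon 6: CAG Gln / GCA Ala — nonsynonymous.
Codon 7: GUG Val / GUA Val — synonymous.
Codon 8: UGU Cys / UGC Cys — synonymous.
Nonsynonymous differences: 3 → different protein.

no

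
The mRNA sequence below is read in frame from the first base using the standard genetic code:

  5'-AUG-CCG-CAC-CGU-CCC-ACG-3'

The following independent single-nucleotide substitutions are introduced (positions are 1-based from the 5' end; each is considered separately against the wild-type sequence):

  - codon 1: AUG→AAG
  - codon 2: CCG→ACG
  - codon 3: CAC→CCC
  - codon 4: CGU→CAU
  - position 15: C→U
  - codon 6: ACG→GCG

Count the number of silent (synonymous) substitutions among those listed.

Codon 1: AUG (Met) → AAG (Lys) — missense.
Codon 2: CCG (Pro) → ACG (Thr) — missense.
Codon 3: CAC (His) → CCC (Pro) — missense.
Codon 4: CGU (Arg) → CAU (His) — missense.
Codon 5: CCC (Pro) → CCU (Pro) — synonymous.
Codon 6: ACG (Thr) → GCG (Ala) — missense.
Synonymous: 1 of 6.

1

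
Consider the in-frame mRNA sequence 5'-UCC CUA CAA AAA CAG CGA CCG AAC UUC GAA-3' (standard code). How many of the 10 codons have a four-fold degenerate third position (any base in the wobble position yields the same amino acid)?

Codon 1 UCC (Ser): third position 4-fold.
Codon 2 CUA (Leu): third position 4-fold.
Codon 3 CAA (Gln): third position 2-fold.
Codon 4 AAA (Lys): third position 2-fold.
Codon 5 CAG (Gln): third position 2-fold.
Codon 6 CGA (Arg): third position 4-fold.
Codon 7 CCG (Pro): third position 4-fold.
Codon 8 AAC (Asn): third position 2-fold.
Codon 9 UUC (Phe): third position 2-fold.
Codon 10 GAA (Glu): third position 2-fold.
Four-fold degenerate third positions: 4.

4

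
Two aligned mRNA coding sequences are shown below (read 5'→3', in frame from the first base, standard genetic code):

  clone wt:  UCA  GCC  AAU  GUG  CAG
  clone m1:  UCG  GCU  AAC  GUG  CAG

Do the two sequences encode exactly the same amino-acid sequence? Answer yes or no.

yes

Codon 1: UCA Ser / UCG Ser — synonymous.
Codon 2: GCC Ala / GCU Ala — synonymous.
Codon 3: AAU Asn / AAC Asn — synonymous.
Codon 4: GUG Val / GUG Val — identical.
Codon 5: CAG Gln / CAG Gln — identical.
Nonsynonymous differences: 0 → same protein.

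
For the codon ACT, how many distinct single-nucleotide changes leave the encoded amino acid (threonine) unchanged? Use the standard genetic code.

3

Position 1: none → 0 synonymous.
Position 2: none → 0 synonymous.
Position 3: ACC, ACA, ACG → 3 synonymous.
Total: 0 + 0 + 3 = 3.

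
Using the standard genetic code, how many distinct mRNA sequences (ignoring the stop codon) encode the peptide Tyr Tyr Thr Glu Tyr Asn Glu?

Tyr: 2 codons.
Tyr: 2 codons.
Thr: 4 codons.
Glu: 2 codons.
Tyr: 2 codons.
Asn: 2 codons.
Glu: 2 codons.
2 × 2 × 4 × 2 × 2 × 2 × 2 = 256.

256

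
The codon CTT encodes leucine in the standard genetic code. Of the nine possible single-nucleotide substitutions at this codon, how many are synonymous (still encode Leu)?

3

Position 1: none → 0 synonymous.
Position 2: none → 0 synonymous.
Position 3: CTC, CTA, CTG → 3 synonymous.
Total: 0 + 0 + 3 = 3.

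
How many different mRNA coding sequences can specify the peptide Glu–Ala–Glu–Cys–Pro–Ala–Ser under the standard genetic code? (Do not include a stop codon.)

Glu: 2 codons.
Ala: 4 codons.
Glu: 2 codons.
Cys: 2 codons.
Pro: 4 codons.
Ala: 4 codons.
Ser: 6 codons.
2 × 4 × 2 × 2 × 4 × 4 × 6 = 3072.

3072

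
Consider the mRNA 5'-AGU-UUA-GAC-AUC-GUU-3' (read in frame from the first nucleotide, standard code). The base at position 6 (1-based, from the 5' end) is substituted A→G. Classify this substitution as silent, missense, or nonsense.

Position 6 falls in codon 2: UUA → Leu.
After the substitution the codon is UUG → Leu.
Both encode Leu, so the change is synonymous.

silent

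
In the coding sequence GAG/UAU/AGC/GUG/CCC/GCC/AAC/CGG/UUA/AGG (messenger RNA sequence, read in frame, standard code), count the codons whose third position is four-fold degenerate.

4

Codon 1 GAG (Glu): third position 2-fold.
Codon 2 UAU (Tyr): third position 2-fold.
Codon 3 AGC (Ser): third position 2-fold.
Codon 4 GUG (Val): third position 4-fold.
Codon 5 CCC (Pro): third position 4-fold.
Codon 6 GCC (Ala): third position 4-fold.
Codon 7 AAC (Asn): third position 2-fold.
Codon 8 CGG (Arg): third position 4-fold.
Codon 9 UUA (Leu): third position 2-fold.
Codon 10 AGG (Arg): third position 2-fold.
Four-fold degenerate third positions: 4.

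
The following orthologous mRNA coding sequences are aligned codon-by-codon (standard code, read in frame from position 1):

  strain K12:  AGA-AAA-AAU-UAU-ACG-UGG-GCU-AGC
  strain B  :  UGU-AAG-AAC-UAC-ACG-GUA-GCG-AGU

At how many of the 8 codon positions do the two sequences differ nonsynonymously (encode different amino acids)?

2

Codon 1: AGA Arg / UGU Cys — nonsynonymous.
Codon 2: AAA Lys / AAG Lys — synonymous.
Codon 3: AAU Asn / AAC Asn — synonymous.
Codon 4: UAU Tyr / UAC Tyr — synonymous.
Codon 5: ACG Thr / ACG Thr — identical.
Codon 6: UGG Trp / GUA Val — nonsynonymous.
Codon 7: GCU Ala / GCG Ala — synonymous.
Codon 8: AGC Ser / AGU Ser — synonymous.
Nonsynonymous differences: 2.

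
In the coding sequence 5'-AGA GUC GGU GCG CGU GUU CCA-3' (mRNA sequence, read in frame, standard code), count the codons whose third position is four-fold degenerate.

6

Codon 1 AGA (Arg): third position 2-fold.
Codon 2 GUC (Val): third position 4-fold.
Codon 3 GGU (Gly): third position 4-fold.
Codon 4 GCG (Ala): third position 4-fold.
Codon 5 CGU (Arg): third position 4-fold.
Codon 6 GUU (Val): third position 4-fold.
Codon 7 CCA (Pro): third position 4-fold.
Four-fold degenerate third positions: 6.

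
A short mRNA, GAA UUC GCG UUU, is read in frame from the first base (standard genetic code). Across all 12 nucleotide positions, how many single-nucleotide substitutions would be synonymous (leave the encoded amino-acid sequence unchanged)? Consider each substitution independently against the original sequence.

Codon 1 (GAA, Glu): 1 synonymous substitution.
Codon 2 (UUC, Phe): 1 synonymous substitution.
Codon 3 (GCG, Ala): 3 synonymous substitutions.
Codon 4 (UUU, Phe): 1 synonymous substitution.
Total: 1 + 1 + 3 + 1 = 6.

6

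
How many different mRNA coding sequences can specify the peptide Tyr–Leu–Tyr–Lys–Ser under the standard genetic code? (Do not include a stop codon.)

Tyr: 2 codons.
Leu: 6 codons.
Tyr: 2 codons.
Lys: 2 codons.
Ser: 6 codons.
2 × 6 × 2 × 2 × 6 = 288.

288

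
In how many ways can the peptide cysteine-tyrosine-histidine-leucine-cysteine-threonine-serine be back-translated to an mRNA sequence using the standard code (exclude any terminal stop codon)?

Cys: 2 codons.
Tyr: 2 codons.
His: 2 codons.
Leu: 6 codons.
Cys: 2 codons.
Thr: 4 codons.
Ser: 6 codons.
2 × 2 × 2 × 6 × 2 × 4 × 6 = 2304.

2304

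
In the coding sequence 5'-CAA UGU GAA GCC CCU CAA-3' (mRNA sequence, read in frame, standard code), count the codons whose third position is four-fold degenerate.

Codon 1 CAA (Gln): third position 2-fold.
Codon 2 UGU (Cys): third position 2-fold.
Codon 3 GAA (Glu): third position 2-fold.
Codon 4 GCC (Ala): third position 4-fold.
Codon 5 CCU (Pro): third position 4-fold.
Codon 6 CAA (Gln): third position 2-fold.
Four-fold degenerate third positions: 2.

2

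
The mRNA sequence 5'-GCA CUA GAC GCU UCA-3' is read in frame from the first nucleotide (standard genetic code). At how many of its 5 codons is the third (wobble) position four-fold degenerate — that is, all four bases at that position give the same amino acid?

Codon 1 GCA (Ala): third position 4-fold.
Codon 2 CUA (Leu): third position 4-fold.
Codon 3 GAC (Asp): third position 2-fold.
Codon 4 GCU (Ala): third position 4-fold.
Codon 5 UCA (Ser): third position 4-fold.
Four-fold degenerate third positions: 4.

4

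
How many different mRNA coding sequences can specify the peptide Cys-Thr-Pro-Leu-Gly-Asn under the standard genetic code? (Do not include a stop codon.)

Cys: 2 codons.
Thr: 4 codons.
Pro: 4 codons.
Leu: 6 codons.
Gly: 4 codons.
Asn: 2 codons.
2 × 4 × 4 × 6 × 4 × 2 = 1536.

1536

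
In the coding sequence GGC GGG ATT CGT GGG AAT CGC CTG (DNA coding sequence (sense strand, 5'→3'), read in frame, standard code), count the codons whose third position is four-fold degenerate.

6

Codon 1 GGC (Gly): third position 4-fold.
Codon 2 GGG (Gly): third position 4-fold.
Codon 3 ATT (Ile): third position 3-fold.
Codon 4 CGT (Arg): third position 4-fold.
Codon 5 GGG (Gly): third position 4-fold.
Codon 6 AAT (Asn): third position 2-fold.
Codon 7 CGC (Arg): third position 4-fold.
Codon 8 CTG (Leu): third position 4-fold.
Four-fold degenerate third positions: 6.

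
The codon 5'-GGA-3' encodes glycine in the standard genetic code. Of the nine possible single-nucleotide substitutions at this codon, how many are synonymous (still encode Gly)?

Position 1: none → 0 synonymous.
Position 2: none → 0 synonymous.
Position 3: GGU, GGC, GGG → 3 synonymous.
Total: 0 + 0 + 3 = 3.

3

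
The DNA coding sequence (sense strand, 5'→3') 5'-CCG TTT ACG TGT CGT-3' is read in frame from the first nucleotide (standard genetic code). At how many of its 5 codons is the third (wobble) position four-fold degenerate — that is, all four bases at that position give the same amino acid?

3

Codon 1 CCG (Pro): third position 4-fold.
Codon 2 TTT (Phe): third position 2-fold.
Codon 3 ACG (Thr): third position 4-fold.
Codon 4 TGT (Cys): third position 2-fold.
Codon 5 CGT (Arg): third position 4-fold.
Four-fold degenerate third positions: 3.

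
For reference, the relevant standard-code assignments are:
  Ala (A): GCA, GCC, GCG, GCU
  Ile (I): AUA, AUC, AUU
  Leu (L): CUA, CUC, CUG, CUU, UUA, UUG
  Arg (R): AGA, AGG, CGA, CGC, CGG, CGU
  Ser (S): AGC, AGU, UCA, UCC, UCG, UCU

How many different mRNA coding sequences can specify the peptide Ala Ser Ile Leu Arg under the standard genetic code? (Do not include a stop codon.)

Ala: 4 codons.
Ser: 6 codons.
Ile: 3 codons.
Leu: 6 codons.
Arg: 6 codons.
4 × 6 × 3 × 6 × 6 = 2592.

2592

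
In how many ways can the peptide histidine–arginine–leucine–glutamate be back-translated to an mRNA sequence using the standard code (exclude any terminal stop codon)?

144

His: 2 codons.
Arg: 6 codons.
Leu: 6 codons.
Glu: 2 codons.
2 × 6 × 6 × 2 = 144.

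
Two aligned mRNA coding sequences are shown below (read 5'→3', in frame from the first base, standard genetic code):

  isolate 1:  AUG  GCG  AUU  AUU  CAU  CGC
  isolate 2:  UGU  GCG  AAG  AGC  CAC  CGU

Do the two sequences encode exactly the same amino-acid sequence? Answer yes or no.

Codon 1: AUG Met / UGU Cys — nonsynonymous.
Codon 2: GCG Ala / GCG Ala — identical.
Codon 3: AUU Ile / AAG Lys — nonsynonymous.
Codon 4: AUU Ile / AGC Ser — nonsynonymous.
Codon 5: CAU His / CAC His — synonymous.
Codon 6: CGC Arg / CGU Arg — synonymous.
Nonsynonymous differences: 3 → different protein.

no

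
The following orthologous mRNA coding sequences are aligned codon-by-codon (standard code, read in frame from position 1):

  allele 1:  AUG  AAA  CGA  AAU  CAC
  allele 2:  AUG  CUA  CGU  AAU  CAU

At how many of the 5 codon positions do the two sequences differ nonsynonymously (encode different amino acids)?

1

Codon 1: AUG Met / AUG Met — identical.
Codon 2: AAA Lys / CUA Leu — nonsynonymous.
Codon 3: CGA Arg / CGU Arg — synonymous.
Codon 4: AAU Asn / AAU Asn — identical.
Codon 5: CAC His / CAU His — synonymous.
Nonsynonymous differences: 1.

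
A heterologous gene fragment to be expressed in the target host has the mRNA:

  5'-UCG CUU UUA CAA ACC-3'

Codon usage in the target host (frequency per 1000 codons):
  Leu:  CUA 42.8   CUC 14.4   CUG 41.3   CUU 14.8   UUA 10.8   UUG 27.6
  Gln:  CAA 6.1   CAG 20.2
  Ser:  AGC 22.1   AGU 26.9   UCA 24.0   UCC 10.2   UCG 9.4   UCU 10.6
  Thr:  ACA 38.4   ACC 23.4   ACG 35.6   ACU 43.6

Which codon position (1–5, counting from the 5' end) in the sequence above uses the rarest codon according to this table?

4

Codon 1 UCG (Ser): 9.4 per 1000.
Codon 2 CUU (Leu): 14.8 per 1000.
Codon 3 UUA (Leu): 10.8 per 1000.
Codon 4 CAA (Gln): 6.1 per 1000.
Codon 5 ACC (Thr): 23.4 per 1000.
Lowest frequency is 6.1 at codon 4.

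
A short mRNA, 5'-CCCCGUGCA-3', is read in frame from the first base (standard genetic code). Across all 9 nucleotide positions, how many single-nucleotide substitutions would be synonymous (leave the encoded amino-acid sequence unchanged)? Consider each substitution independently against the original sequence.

9

Codon 1 (CCC, Pro): 3 synonymous substitutions.
Codon 2 (CGU, Arg): 3 synonymous substitutions.
Codon 3 (GCA, Ala): 3 synonymous substitutions.
Total: 3 + 3 + 3 = 9.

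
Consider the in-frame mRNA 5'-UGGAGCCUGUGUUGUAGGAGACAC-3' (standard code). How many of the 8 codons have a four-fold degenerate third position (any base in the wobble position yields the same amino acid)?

Codon 1 UGG (Trp): third position 1-fold.
Codon 2 AGC (Ser): third position 2-fold.
Codon 3 CUG (Leu): third position 4-fold.
Codon 4 UGU (Cys): third position 2-fold.
Codon 5 UGU (Cys): third position 2-fold.
Codon 6 AGG (Arg): third position 2-fold.
Codon 7 AGA (Arg): third position 2-fold.
Codon 8 CAC (His): third position 2-fold.
Four-fold degenerate third positions: 1.

1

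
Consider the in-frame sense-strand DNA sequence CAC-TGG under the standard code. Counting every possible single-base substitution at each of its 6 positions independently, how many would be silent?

1

Codon 1 (CAC, His): 1 synonymous substitution.
Codon 2 (TGG, Trp): 0 synonymous substitutions.
Total: 1 + 0 = 1.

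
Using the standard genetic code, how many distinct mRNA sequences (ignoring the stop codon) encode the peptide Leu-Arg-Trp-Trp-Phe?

72

Leu: 6 codons.
Arg: 6 codons.
Trp: 1 codon.
Trp: 1 codon.
Phe: 2 codons.
6 × 6 × 1 × 1 × 2 = 72.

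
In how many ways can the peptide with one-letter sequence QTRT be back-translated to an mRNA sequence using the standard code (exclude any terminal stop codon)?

192

Gln: 2 codons.
Thr: 4 codons.
Arg: 6 codons.
Thr: 4 codons.
2 × 4 × 6 × 4 = 192.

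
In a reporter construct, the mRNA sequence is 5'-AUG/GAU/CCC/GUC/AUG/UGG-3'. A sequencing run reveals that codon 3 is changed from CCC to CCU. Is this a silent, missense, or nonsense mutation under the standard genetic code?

Position 9 falls in codon 3: CCC → Pro.
After the substitution the codon is CCU → Pro.
Both encode Pro, so the change is synonymous.

silent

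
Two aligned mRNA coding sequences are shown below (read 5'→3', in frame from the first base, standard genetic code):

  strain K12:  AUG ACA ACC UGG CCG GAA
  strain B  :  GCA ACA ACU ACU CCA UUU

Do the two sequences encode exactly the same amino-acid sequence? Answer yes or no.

Codon 1: AUG Met / GCA Ala — nonsynonymous.
Codon 2: ACA Thr / ACA Thr — identical.
Codon 3: ACC Thr / ACU Thr — synonymous.
Codon 4: UGG Trp / ACU Thr — nonsynonymous.
Codon 5: CCG Pro / CCA Pro — synonymous.
Codon 6: GAA Glu / UUU Phe — nonsynonymous.
Nonsynonymous differences: 3 → different protein.

no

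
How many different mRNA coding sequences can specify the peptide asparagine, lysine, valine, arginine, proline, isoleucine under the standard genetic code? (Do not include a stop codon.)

Asn: 2 codons.
Lys: 2 codons.
Val: 4 codons.
Arg: 6 codons.
Pro: 4 codons.
Ile: 3 codons.
2 × 2 × 4 × 6 × 4 × 3 = 1152.

1152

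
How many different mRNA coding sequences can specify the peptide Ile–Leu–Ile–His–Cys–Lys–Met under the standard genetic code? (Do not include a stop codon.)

432

Ile: 3 codons.
Leu: 6 codons.
Ile: 3 codons.
His: 2 codons.
Cys: 2 codons.
Lys: 2 codons.
Met: 1 codon.
3 × 6 × 3 × 2 × 2 × 2 × 1 = 432.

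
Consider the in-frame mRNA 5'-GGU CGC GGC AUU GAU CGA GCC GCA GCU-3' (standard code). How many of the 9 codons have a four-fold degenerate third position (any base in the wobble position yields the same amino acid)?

7

Codon 1 GGU (Gly): third position 4-fold.
Codon 2 CGC (Arg): third position 4-fold.
Codon 3 GGC (Gly): third position 4-fold.
Codon 4 AUU (Ile): third position 3-fold.
Codon 5 GAU (Asp): third position 2-fold.
Codon 6 CGA (Arg): third position 4-fold.
Codon 7 GCC (Ala): third position 4-fold.
Codon 8 GCA (Ala): third position 4-fold.
Codon 9 GCU (Ala): third position 4-fold.
Four-fold degenerate third positions: 7.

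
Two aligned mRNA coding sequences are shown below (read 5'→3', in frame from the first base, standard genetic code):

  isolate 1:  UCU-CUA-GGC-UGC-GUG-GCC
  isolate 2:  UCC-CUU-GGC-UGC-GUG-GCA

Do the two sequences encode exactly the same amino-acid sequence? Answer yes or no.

Codon 1: UCU Ser / UCC Ser — synonymous.
Codon 2: CUA Leu / CUU Leu — synonymous.
Codon 3: GGC Gly / GGC Gly — identical.
Codon 4: UGC Cys / UGC Cys — identical.
Codon 5: GUG Val / GUG Val — identical.
Codon 6: GCC Ala / GCA Ala — synonymous.
Nonsynonymous differences: 0 → same protein.

yes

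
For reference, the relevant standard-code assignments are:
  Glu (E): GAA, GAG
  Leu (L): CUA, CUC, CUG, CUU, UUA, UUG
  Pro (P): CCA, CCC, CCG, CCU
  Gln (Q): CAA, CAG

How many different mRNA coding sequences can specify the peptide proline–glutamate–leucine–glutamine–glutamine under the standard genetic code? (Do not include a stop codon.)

Pro: 4 codons.
Glu: 2 codons.
Leu: 6 codons.
Gln: 2 codons.
Gln: 2 codons.
4 × 2 × 6 × 2 × 2 = 192.

192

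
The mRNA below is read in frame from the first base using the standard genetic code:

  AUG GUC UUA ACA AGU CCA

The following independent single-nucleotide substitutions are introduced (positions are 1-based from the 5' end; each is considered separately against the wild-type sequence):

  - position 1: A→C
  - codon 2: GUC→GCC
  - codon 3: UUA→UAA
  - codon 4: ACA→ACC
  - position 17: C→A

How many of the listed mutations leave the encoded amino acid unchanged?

1

Codon 1: AUG (Met) → CUG (Leu) — missense.
Codon 2: GUC (Val) → GCC (Ala) — missense.
Codon 3: UUA (Leu) → UAA (Stop) — nonsense.
Codon 4: ACA (Thr) → ACC (Thr) — synonymous.
Codon 6: CCA (Pro) → CAA (Gln) — missense.
Synonymous: 1 of 5.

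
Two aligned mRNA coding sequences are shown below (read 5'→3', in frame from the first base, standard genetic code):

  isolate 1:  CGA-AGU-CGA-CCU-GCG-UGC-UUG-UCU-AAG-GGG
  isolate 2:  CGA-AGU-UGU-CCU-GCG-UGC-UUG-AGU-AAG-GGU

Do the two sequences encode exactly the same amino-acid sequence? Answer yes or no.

Codon 1: CGA Arg / CGA Arg — identical.
Codon 2: AGU Ser / AGU Ser — identical.
Codon 3: CGA Arg / UGU Cys — nonsynonymous.
Codon 4: CCU Pro / CCU Pro — identical.
Codon 5: GCG Ala / GCG Ala — identical.
Codon 6: UGC Cys / UGC Cys — identical.
Codon 7: UUG Leu / UUG Leu — identical.
Codon 8: UCU Ser / AGU Ser — synonymous.
Codon 9: AAG Lys / AAG Lys — identical.
Codon 10: GGG Gly / GGU Gly — synonymous.
Nonsynonymous differences: 1 → different protein.

no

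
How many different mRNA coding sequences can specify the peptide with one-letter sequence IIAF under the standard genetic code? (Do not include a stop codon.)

72

Ile: 3 codons.
Ile: 3 codons.
Ala: 4 codons.
Phe: 2 codons.
3 × 3 × 4 × 2 = 72.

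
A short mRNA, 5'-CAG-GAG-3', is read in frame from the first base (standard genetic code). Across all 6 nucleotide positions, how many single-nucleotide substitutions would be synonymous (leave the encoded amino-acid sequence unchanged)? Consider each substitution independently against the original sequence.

2

Codon 1 (CAG, Gln): 1 synonymous substitution.
Codon 2 (GAG, Glu): 1 synonymous substitution.
Total: 1 + 1 = 2.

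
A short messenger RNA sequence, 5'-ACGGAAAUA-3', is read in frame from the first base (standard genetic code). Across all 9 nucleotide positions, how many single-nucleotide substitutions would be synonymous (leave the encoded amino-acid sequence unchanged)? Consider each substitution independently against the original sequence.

Codon 1 (ACG, Thr): 3 synonymous substitutions.
Codon 2 (GAA, Glu): 1 synonymous substitution.
Codon 3 (AUA, Ile): 2 synonymous substitutions.
Total: 3 + 1 + 2 = 6.

6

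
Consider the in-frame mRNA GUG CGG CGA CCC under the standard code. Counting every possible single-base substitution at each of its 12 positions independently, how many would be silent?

Codon 1 (GUG, Val): 3 synonymous substitutions.
Codon 2 (CGG, Arg): 4 synonymous substitutions.
Codon 3 (CGA, Arg): 4 synonymous substitutions.
Codon 4 (CCC, Pro): 3 synonymous substitutions.
Total: 3 + 4 + 4 + 3 = 14.

14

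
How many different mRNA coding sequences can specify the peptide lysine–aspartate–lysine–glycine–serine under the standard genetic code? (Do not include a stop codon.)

Lys: 2 codons.
Asp: 2 codons.
Lys: 2 codons.
Gly: 4 codons.
Ser: 6 codons.
2 × 2 × 2 × 4 × 6 = 192.

192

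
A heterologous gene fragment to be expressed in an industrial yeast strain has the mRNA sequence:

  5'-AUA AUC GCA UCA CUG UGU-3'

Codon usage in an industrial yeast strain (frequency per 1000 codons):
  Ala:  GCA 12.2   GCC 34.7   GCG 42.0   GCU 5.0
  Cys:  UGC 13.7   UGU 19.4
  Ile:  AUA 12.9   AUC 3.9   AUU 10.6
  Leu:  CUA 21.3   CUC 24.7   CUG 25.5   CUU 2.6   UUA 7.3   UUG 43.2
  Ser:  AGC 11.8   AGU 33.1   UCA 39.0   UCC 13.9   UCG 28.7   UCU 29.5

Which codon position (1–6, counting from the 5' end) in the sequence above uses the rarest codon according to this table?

2

Codon 1 AUA (Ile): 12.9 per 1000.
Codon 2 AUC (Ile): 3.9 per 1000.
Codon 3 GCA (Ala): 12.2 per 1000.
Codon 4 UCA (Ser): 39.0 per 1000.
Codon 5 CUG (Leu): 25.5 per 1000.
Codon 6 UGU (Cys): 19.4 per 1000.
Lowest frequency is 3.9 at codon 2.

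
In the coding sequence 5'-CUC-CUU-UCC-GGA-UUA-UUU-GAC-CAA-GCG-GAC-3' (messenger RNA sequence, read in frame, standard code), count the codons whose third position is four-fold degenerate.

5

Codon 1 CUC (Leu): third position 4-fold.
Codon 2 CUU (Leu): third position 4-fold.
Codon 3 UCC (Ser): third position 4-fold.
Codon 4 GGA (Gly): third position 4-fold.
Codon 5 UUA (Leu): third position 2-fold.
Codon 6 UUU (Phe): third position 2-fold.
Codon 7 GAC (Asp): third position 2-fold.
Codon 8 CAA (Gln): third position 2-fold.
Codon 9 GCG (Ala): third position 4-fold.
Codon 10 GAC (Asp): third position 2-fold.
Four-fold degenerate third positions: 5.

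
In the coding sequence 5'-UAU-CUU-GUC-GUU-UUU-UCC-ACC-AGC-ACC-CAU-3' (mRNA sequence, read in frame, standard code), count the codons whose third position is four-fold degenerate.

Codon 1 UAU (Tyr): third position 2-fold.
Codon 2 CUU (Leu): third position 4-fold.
Codon 3 GUC (Val): third position 4-fold.
Codon 4 GUU (Val): third position 4-fold.
Codon 5 UUU (Phe): third position 2-fold.
Codon 6 UCC (Ser): third position 4-fold.
Codon 7 ACC (Thr): third position 4-fold.
Codon 8 AGC (Ser): third position 2-fold.
Codon 9 ACC (Thr): third position 4-fold.
Codon 10 CAU (His): third position 2-fold.
Four-fold degenerate third positions: 6.

6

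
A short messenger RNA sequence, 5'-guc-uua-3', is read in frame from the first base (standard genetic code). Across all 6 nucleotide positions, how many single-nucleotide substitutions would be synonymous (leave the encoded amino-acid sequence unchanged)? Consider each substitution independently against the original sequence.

Codon 1 (GUC, Val): 3 synonymous substitutions.
Codon 2 (UUA, Leu): 2 synonymous substitutions.
Total: 3 + 2 = 5.

5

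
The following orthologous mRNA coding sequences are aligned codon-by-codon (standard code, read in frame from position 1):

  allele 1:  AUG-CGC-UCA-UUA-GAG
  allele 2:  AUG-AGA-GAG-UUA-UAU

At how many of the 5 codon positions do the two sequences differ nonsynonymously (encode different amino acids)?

2

Codon 1: AUG Met / AUG Met — identical.
Codon 2: CGC Arg / AGA Arg — synonymous.
Codon 3: UCA Ser / GAG Glu — nonsynonymous.
Codon 4: UUA Leu / UUA Leu — identical.
Codon 5: GAG Glu / UAU Tyr — nonsynonymous.
Nonsynonymous differences: 2.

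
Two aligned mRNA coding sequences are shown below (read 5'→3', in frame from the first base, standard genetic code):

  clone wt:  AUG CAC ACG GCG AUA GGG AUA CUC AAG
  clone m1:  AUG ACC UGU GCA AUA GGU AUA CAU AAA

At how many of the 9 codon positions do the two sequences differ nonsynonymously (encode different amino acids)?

Codon 1: AUG Met / AUG Met — identical.
Codon 2: CAC His / ACC Thr — nonsynonymous.
Codon 3: ACG Thr / UGU Cys — nonsynonymous.
Codon 4: GCG Ala / GCA Ala — synonymous.
Codon 5: AUA Ile / AUA Ile — identical.
Codon 6: GGG Gly / GGU Gly — synonymous.
Codon 7: AUA Ile / AUA Ile — identical.
Codon 8: CUC Leu / CAU His — nonsynonymous.
Codon 9: AAG Lys / AAA Lys — synonymous.
Nonsynonymous differences: 3.

3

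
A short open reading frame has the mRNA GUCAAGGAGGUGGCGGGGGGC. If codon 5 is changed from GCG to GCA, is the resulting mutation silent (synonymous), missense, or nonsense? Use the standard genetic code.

silent

Position 15 falls in codon 5: GCG → Ala.
After the substitution the codon is GCA → Ala.
Both encode Ala, so the change is synonymous.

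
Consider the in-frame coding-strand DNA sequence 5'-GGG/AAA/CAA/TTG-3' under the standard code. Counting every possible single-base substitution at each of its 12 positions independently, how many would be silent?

Codon 1 (GGG, Gly): 3 synonymous substitutions.
Codon 2 (AAA, Lys): 1 synonymous substitution.
Codon 3 (CAA, Gln): 1 synonymous substitution.
Codon 4 (TTG, Leu): 2 synonymous substitutions.
Total: 3 + 1 + 1 + 2 = 7.

7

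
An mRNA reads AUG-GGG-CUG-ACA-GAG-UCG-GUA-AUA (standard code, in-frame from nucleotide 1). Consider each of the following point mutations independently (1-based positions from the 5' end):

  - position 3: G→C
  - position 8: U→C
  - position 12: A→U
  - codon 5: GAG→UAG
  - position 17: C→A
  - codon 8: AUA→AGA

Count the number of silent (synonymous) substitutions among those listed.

1

Codon 1: AUG (Met) → AUC (Ile) — missense.
Codon 3: CUG (Leu) → CCG (Pro) — missense.
Codon 4: ACA (Thr) → ACU (Thr) — synonymous.
Codon 5: GAG (Glu) → UAG (Stop) — nonsense.
Codon 6: UCG (Ser) → UAG (Stop) — nonsense.
Codon 8: AUA (Ile) → AGA (Arg) — missense.
Synonymous: 1 of 6.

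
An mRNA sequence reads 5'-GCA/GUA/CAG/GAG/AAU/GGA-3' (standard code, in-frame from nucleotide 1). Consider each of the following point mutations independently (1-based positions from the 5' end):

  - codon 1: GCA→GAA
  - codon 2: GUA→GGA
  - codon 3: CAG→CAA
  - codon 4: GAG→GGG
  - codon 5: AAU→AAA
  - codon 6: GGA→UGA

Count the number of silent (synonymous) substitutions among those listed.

Codon 1: GCA (Ala) → GAA (Glu) — missense.
Codon 2: GUA (Val) → GGA (Gly) — missense.
Codon 3: CAG (Gln) → CAA (Gln) — synonymous.
Codon 4: GAG (Glu) → GGG (Gly) — missense.
Codon 5: AAU (Asn) → AAA (Lys) — missense.
Codon 6: GGA (Gly) → UGA (Stop) — nonsense.
Synonymous: 1 of 6.

1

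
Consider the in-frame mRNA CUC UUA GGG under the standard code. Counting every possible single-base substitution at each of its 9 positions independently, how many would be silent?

Codon 1 (CUC, Leu): 3 synonymous substitutions.
Codon 2 (UUA, Leu): 2 synonymous substitutions.
Codon 3 (GGG, Gly): 3 synonymous substitutions.
Total: 3 + 2 + 3 = 8.

8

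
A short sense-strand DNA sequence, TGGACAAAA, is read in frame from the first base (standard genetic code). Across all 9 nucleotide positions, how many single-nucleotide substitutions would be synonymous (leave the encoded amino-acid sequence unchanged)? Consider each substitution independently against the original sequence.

Codon 1 (TGG, Trp): 0 synonymous substitutions.
Codon 2 (ACA, Thr): 3 synonymous substitutions.
Codon 3 (AAA, Lys): 1 synonymous substitution.
Total: 0 + 3 + 1 = 4.

4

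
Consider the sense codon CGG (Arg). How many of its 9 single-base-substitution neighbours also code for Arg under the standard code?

4

Position 1: AGG → 1 synonymous.
Position 2: none → 0 synonymous.
Position 3: CGU, CGC, CGA → 3 synonymous.
Total: 1 + 0 + 3 = 4.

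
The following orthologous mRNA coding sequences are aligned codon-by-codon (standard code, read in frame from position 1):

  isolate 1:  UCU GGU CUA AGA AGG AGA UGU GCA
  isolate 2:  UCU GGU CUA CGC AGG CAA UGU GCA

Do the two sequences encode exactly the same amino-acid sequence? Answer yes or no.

Codon 1: UCU Ser / UCU Ser — identical.
Codon 2: GGU Gly / GGU Gly — identical.
Codon 3: CUA Leu / CUA Leu — identical.
Codon 4: AGA Arg / CGC Arg — synonymous.
Codon 5: AGG Arg / AGG Arg — identical.
Codon 6: AGA Arg / CAA Gln — nonsynonymous.
Codon 7: UGU Cys / UGU Cys — identical.
Codon 8: GCA Ala / GCA Ala — identical.
Nonsynonymous differences: 1 → different protein.

no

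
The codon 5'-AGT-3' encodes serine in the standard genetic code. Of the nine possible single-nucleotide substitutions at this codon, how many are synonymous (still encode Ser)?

Position 1: none → 0 synonymous.
Position 2: none → 0 synonymous.
Position 3: AGC → 1 synonymous.
Total: 0 + 0 + 1 = 1.

1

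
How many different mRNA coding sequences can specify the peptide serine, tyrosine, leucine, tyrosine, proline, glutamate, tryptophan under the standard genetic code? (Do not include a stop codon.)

Ser: 6 codons.
Tyr: 2 codons.
Leu: 6 codons.
Tyr: 2 codons.
Pro: 4 codons.
Glu: 2 codons.
Trp: 1 codon.
6 × 2 × 6 × 2 × 4 × 2 × 1 = 1152.

1152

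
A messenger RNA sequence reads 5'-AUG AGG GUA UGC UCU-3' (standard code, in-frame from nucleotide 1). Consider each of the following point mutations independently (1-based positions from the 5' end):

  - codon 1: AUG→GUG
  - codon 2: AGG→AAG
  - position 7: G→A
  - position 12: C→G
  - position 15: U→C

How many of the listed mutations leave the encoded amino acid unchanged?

Codon 1: AUG (Met) → GUG (Val) — missense.
Codon 2: AGG (Arg) → AAG (Lys) — missense.
Codon 3: GUA (Val) → AUA (Ile) — missense.
Codon 4: UGC (Cys) → UGG (Trp) — missense.
Codon 5: UCU (Ser) → UCC (Ser) — synonymous.
Synonymous: 1 of 5.

1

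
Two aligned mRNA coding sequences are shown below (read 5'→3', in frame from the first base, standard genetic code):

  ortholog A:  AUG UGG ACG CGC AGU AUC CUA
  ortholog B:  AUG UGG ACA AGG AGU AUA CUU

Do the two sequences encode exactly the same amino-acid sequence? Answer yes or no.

Codon 1: AUG Met / AUG Met — identical.
Codon 2: UGG Trp / UGG Trp — identical.
Codon 3: ACG Thr / ACA Thr — synonymous.
Codon 4: CGC Arg / AGG Arg — synonymous.
Codon 5: AGU Ser / AGU Ser — identical.
Codon 6: AUC Ile / AUA Ile — synonymous.
Codon 7: CUA Leu / CUU Leu — synonymous.
Nonsynonymous differences: 0 → same protein.

yes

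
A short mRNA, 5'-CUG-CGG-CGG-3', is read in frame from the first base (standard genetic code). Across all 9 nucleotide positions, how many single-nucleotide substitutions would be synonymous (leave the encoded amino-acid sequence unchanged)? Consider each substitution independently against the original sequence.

12

Codon 1 (CUG, Leu): 4 synonymous substitutions.
Codon 2 (CGG, Arg): 4 synonymous substitutions.
Codon 3 (CGG, Arg): 4 synonymous substitutions.
Total: 4 + 4 + 4 = 12.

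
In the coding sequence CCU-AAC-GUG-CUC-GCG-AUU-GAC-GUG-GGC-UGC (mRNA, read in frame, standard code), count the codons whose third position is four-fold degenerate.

Codon 1 CCU (Pro): third position 4-fold.
Codon 2 AAC (Asn): third position 2-fold.
Codon 3 GUG (Val): third position 4-fold.
Codon 4 CUC (Leu): third position 4-fold.
Codon 5 GCG (Ala): third position 4-fold.
Codon 6 AUU (Ile): third position 3-fold.
Codon 7 GAC (Asp): third position 2-fold.
Codon 8 GUG (Val): third position 4-fold.
Codon 9 GGC (Gly): third position 4-fold.
Codon 10 UGC (Cys): third position 2-fold.
Four-fold degenerate third positions: 6.

6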